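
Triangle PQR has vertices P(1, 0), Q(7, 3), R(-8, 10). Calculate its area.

Using the Shoelace formula for a triangle:
Area = (1/2)|x0(y1 - y2) + x1(y2 - y0) + x2(y0 - y1)|
Area = (1/2)|1(3 - 10) + 7(10 - 0) + -8(0 - 3)|
Area = (1/2)|-7 + 70 + 24|
Area = (1/2)|87|
Area = (1/2)(87)
Area = 87/2

87/2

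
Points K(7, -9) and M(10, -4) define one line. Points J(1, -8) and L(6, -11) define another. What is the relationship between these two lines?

Slope of line 1: m1 = (-4 - -9)/(10 - 7) = 5/3 = 5/3
Slope of line 2: m2 = (-11 - -8)/(6 - 1) = -3/5 = -3/5
m1 * m2 = -1, so perpendicular.

Perpendicular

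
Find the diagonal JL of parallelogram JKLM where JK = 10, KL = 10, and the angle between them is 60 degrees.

Law of cosines: d^2 = 10^2 + 10^2 - 2(10)(10)cos(60°) = 100, so d = 10.

10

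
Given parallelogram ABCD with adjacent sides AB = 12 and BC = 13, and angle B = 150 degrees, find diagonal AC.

The diagonal of a parallelogram can be found by treating two adjacent sides and the diagonal as a triangle.
Applying the law of cosines with sides 12, 13 and included angle 150°:
d^2 = 144 + 169 - 312*cos(150°) = 156*sqrt(3) + 313
d = sqrt(156*sqrt(3) + 313)

sqrt(156*sqrt(3) + 313)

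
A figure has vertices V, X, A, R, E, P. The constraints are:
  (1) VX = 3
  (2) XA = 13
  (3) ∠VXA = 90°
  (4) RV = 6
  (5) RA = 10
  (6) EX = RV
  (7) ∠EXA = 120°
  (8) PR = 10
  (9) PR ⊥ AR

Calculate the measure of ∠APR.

Step 1: By the law of cosines on triangle PRA: PA² = 10² + 10² − 2·10·10·cos(90°) = 200, so PA = 10·√2.
Step 2: By the inverse law of cosines on triangle APR: cos(∠APR) = ((10·√2)² + 10² − 10²) / (2·10·√2·10) = 200/282.84 = 0.7071, so ∠APR = 45°.

Therefore, the measure of angle ∠APR = 45°.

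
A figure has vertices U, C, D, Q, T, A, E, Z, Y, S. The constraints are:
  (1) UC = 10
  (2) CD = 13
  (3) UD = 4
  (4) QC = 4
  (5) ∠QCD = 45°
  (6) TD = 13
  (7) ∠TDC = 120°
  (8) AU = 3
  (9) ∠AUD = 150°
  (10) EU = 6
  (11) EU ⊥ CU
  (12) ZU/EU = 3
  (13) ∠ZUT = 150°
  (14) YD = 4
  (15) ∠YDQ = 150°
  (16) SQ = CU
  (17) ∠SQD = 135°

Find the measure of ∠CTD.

Step 1: By the law of cosines on triangle TDC: TC² = 13² + 13² − 2·13·13·cos(120°) = 507, so TC = 13·√3.
Step 2: By the inverse law of cosines on triangle CTD: cos(∠CTD) = ((13·√3)² + 13² − 13²) / (2·13·√3·13) = 507/585.43 = 0.866, so ∠CTD = 30°.

Therefore, the measure of angle ∠CTD = 30°.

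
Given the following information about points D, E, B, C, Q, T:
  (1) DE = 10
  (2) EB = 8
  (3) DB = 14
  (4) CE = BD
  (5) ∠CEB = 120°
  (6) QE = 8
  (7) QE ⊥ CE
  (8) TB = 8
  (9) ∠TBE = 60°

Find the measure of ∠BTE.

Step 1: By the law of cosines on triangle TBE: TE² = 8² + 8² − 2·8·8·cos(60°) = 64, so TE = 8.
Step 2: By the inverse law of cosines on triangle BTE: cos(∠BTE) = (8² + 8² − 8²) / (2·8·8) = 64/128 = 0.5, so ∠BTE = 60°.

Therefore, the measure of angle ∠BTE = 60°.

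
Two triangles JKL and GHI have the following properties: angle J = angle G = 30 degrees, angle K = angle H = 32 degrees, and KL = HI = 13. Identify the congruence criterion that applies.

The given information provides:
angle J = angle G = 30 degrees, angle K = angle H = 32 degrees, and KL = HI = 13
This matches the AAS congruence theorem.
Two pairs of corresponding angles and a non-included side are equal (Angle-Angle-Side).

AAS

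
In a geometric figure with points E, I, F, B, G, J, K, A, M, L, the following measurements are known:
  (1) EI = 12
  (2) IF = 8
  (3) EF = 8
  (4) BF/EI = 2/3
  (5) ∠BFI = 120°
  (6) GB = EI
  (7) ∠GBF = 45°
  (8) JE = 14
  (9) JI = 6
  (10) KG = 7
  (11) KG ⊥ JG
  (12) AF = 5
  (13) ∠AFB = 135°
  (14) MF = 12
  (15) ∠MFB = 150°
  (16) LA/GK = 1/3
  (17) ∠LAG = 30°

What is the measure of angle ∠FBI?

From the given relations: BF = 2/3·EI = 2/3·12 = 8.
Step 1: By the law of cosines on triangle BFI: BI² = 8² + 8² − 2·8·8·cos(120°) = 192, so BI = 8·√3.
Step 2: By the inverse law of cosines on triangle FBI: cos(∠FBI) = (8² + (8·√3)² − 8²) / (2·8·8·√3) = 192/221.7 = 0.866, so ∠FBI = 30°.

Therefore, the measure of angle ∠FBI = 30°.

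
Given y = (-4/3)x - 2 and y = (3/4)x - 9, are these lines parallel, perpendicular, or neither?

Slope of line 1: m1 = -4/3
Slope of line 2: m2 = 3/4
m1 * m2 = -1, so perpendicular.

Perpendicular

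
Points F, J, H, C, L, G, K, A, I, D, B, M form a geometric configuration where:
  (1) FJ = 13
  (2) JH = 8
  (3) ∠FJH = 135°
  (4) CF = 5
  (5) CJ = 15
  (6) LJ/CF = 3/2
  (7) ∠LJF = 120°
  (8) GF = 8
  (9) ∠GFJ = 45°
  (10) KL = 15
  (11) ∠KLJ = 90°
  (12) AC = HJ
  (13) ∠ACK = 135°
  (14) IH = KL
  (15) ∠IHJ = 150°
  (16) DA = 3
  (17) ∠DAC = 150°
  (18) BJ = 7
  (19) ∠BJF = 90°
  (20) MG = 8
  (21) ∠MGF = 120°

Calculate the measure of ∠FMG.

Step 1: By the law of cosines on triangle MGF: MF² = 8² + 8² − 2·8·8·cos(120°) = 192, so MF = 8·√3.
Step 2: By the inverse law of cosines on triangle FMG: cos(∠FMG) = ((8·√3)² + 8² − 8²) / (2·8·√3·8) = 192/221.7 = 0.866, so ∠FMG = 30°.

Therefore, the measure of angle ∠FMG = 30°.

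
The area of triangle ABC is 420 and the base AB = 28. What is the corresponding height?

Area = (1/2) * base * height
height = 2 * Area / base
height = 2 * 420 / 28
height = 840 / 28
height = 30

30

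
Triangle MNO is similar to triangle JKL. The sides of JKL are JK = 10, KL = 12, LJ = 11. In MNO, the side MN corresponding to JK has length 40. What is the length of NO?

Since the triangles are similar, the ratio of corresponding sides is constant.
Scale factor k = MN / JK = 40 / 10 = 4
NO = k * KL = 4 * 12 = 48

48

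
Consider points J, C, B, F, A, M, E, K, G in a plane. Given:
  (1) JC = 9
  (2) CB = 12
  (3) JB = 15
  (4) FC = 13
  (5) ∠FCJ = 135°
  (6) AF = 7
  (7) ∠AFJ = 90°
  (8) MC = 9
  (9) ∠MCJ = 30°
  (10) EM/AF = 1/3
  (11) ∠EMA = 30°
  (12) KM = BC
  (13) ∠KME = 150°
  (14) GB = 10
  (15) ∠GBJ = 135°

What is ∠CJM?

Step 1: By the law of cosines on triangle JCM: JM² = 9² + 9² − 2·9·9·cos(30°) = 21.7, so JM ≈ 4.66.
Step 2: By the inverse law of cosines on triangle CJM: cos(∠CJM) = (9² + 4.66² − 9²) / (2·9·4.66) = 21.7/83.86 = 0.2588, so ∠CJM = 75°.

Therefore, the measure of angle ∠CJM = 75°.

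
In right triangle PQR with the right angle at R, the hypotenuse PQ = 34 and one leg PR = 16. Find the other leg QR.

By the Pythagorean theorem: QR^2 = PQ^2 - PR^2
QR^2 = 34^2 - 16^2 = 1156 - 256 = 900
QR = sqrt(900) = 30

30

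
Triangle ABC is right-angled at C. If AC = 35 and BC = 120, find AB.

By the Pythagorean theorem: AB^2 = AC^2 + BC^2
AB^2 = 35^2 + 120^2 = 1225 + 14400 = 15625
AB = sqrt(15625) = 125

125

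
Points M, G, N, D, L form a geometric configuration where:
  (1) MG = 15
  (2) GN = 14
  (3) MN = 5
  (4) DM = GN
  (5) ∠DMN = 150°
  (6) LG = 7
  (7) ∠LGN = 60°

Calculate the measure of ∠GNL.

Step 1: By the law of cosines on triangle NGL: NL² = 14² + 7² − 2·14·7·cos(60°) = 147, so NL = 7·√3.
Step 2: By the inverse law of cosines on triangle GNL: cos(∠GNL) = (14² + (7·√3)² − 7²) / (2·14·7·√3) = 294/339.48 = 0.866, so ∠GNL = 30°.

Therefore, the measure of angle ∠GNL = 30°.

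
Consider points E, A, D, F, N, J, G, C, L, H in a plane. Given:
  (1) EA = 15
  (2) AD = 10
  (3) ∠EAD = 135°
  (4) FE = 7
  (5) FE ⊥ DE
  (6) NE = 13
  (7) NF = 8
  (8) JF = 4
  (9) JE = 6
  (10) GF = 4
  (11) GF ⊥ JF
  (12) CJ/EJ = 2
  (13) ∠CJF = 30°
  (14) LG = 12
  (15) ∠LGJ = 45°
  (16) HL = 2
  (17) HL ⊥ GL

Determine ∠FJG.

Step 1: By the law of cosines on triangle JFG: JG² = 4² + 4² − 2·4·4·cos(90°) = 32, so JG = 4·√2.
Step 2: By the inverse law of cosines on triangle FJG: cos(∠FJG) = (4² + (4·√2)² − 4²) / (2·4·4·√2) = 32/45.25 = 0.7071, so ∠FJG = 45°.

Therefore, the measure of angle ∠FJG = 45°.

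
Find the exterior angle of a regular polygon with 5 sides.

Each exterior angle of a regular n-gon is 360 / n.
For n = 5: 360 / 5 = 72 degrees.

72 degrees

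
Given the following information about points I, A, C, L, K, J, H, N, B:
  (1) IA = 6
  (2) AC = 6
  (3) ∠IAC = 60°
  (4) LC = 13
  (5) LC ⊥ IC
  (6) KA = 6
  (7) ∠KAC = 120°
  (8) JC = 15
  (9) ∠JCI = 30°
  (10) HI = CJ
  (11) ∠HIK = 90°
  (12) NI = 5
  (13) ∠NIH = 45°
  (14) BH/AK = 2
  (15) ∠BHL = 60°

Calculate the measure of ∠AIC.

Step 1: By the law of cosines on triangle IAC: IC² = 6² + 6² − 2·6·6·cos(60°) = 36, so IC = 6.
Step 2: By the inverse law of cosines on triangle AIC: cos(∠AIC) = (6² + 6² − 6²) / (2·6·6) = 36/72 = 0.5, so ∠AIC = 60°.

Therefore, the measure of angle ∠AIC = 60°.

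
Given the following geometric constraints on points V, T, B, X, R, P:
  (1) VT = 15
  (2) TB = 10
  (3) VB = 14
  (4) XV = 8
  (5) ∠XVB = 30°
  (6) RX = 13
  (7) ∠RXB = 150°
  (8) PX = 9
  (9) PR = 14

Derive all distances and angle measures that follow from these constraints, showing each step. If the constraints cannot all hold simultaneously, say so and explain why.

The constraints are consistent.

Step 1: From BV = 14, VX = 8, and ∠BVX = 30°, by the law of cosines:
  BX² = BV² + VX² - 2·BV·VX·cos(30°) = 196 + 64 - 194 = 66.01
  BX ≈ 8.12

Step 2: From VB = 14, VT = 15, BT = 10, by the inverse law of cosines:
  cos(∠BVT) = (VB² + VT² - BT²) / (2·VB·VT)
  ∠BVT = 40.16°

Step 3: From TB = 10, TV = 15, BV = 14, by the inverse law of cosines:
  cos(∠BTV) = (TB² + TV² - BV²) / (2·TB·TV)
  ∠BTV = 64.53°

Step 4: From BT = 10, BV = 14, TV = 15, by the inverse law of cosines:
  cos(∠TBV) = (BT² + BV² - TV²) / (2·BT·BV)
  ∠TBV = 75.31°

Step 5: From XP = 9, XR = 13, PR = 14, by the inverse law of cosines:
  cos(∠PXR) = (XP² + XR² - PR²) / (2·XP·XR)
  ∠PXR = 76.66°

Step 6: From RP = 14, RX = 13, PX = 9, by the inverse law of cosines:
  cos(∠PRX) = (RP² + RX² - PX²) / (2·RP·RX)
  ∠PRX = 38.72°

Step 7: From PR = 14, PX = 9, RX = 13, by the inverse law of cosines:
  cos(∠RPX) = (PR² + PX² - RX²) / (2·PR·PX)
  ∠RPX = 64.62°

Step 8: From BX = 8.12, XR = 13, and ∠BXR = 150°, by the law of cosines:
  BR² = BX² + XR² - 2·BX·XR·cos(150°) = 66.01 + 169 + 182.9 = 418
  BR ≈ 20.44

Step 9: From BV = 14, BX = 8.12, VX = 8, by the inverse law of cosines:
  cos(∠VBX) = (BV² + BX² - VX²) / (2·BV·BX)
  ∠VBX = 29.49°

Step 10: From XB = 8.12, XV = 8, BV = 14, by the inverse law of cosines:
  cos(∠BXV) = (XB² + XV² - BV²) / (2·XB·XV)
  ∠BXV = 120.51°

Step 11: From BR = 20.44, BX = 8.12, RX = 13, by the inverse law of cosines:
  cos(∠RBX) = (BR² + BX² - RX²) / (2·BR·BX)
  ∠RBX = 18.54°

Step 12: From RB = 20.44, RX = 13, BX = 8.12, by the inverse law of cosines:
  cos(∠BRX) = (RB² + RX² - BX²) / (2·RB·RX)
  ∠BRX = 11.46°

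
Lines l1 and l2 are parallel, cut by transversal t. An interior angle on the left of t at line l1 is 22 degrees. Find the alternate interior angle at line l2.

Alternate interior angles lie on opposite sides of the transversal, between the parallel lines.
By the alternate interior angle theorem, they are equal: 22 degrees.

22 degrees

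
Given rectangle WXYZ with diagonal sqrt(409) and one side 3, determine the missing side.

The diagonal of a rectangle forms a right triangle with the two sides.
Rearranging the Pythagorean theorem: missing side = sqrt(d^2 - known^2).
= sqrt(409 - 9) = sqrt(400) = 20.

20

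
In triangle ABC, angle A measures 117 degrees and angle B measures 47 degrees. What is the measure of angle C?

By the triangle angle sum property, the three interior angles of any triangle add up to 180°.
We know angle A = 117° and angle B = 47°, so their sum is 164°.
Therefore angle C = 180° - 164° = 16°.

16 degrees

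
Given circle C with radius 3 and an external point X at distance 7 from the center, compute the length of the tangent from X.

tangent = √(d² - r²) = √(7² - 3²) = √(49 - 9) = √40 = 2*sqrt(10)

2*sqrt(10)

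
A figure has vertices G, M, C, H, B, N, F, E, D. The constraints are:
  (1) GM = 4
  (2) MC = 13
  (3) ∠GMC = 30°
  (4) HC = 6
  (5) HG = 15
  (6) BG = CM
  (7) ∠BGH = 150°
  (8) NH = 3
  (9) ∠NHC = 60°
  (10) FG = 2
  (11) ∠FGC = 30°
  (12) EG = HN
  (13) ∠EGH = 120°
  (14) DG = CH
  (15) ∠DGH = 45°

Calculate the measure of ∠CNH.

Step 1: By the law of cosines on triangle NHC: NC² = 3² + 6² − 2·3·6·cos(60°) = 27, so NC = 3·√3.
Step 2: By the inverse law of cosines on triangle CNH: cos(∠CNH) = ((3·√3)² + 3² − 6²) / (2·3·√3·3) = 0/31.18 = 0, so ∠CNH = 90°.

Therefore, the measure of angle ∠CNH = 90°.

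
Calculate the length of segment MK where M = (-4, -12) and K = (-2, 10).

d = sqrt((-2 - -4)^2 + (10 - -12)^2)
d = sqrt(2^2 + 22^2)
d = sqrt(4 + 484)
d = sqrt(488) = 2*sqrt(122)

2*sqrt(122)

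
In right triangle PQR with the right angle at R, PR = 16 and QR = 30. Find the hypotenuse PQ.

In a right triangle, the square of the hypotenuse equals the sum of the squares of the two legs.
The legs are 16 and 30, so the hypotenuse = sqrt(256 + 900) = sqrt(1156) = 34.

34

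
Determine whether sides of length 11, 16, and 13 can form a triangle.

For three segments to close into a triangle, no single side can be as long as the other two combined.
The longest side is 16, and 11 + 13 = 24 > 16.
A triangle can be formed.

Yes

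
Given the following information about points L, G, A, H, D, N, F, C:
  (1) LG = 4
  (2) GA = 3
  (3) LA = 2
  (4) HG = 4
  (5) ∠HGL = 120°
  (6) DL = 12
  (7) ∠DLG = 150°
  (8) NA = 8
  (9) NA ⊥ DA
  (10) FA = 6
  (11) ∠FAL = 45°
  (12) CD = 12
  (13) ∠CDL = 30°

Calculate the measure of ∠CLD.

Step 1: By the law of cosines on triangle LDC: LC² = 12² + 12² − 2·12·12·cos(30°) = 38.58, so LC ≈ 6.21.
Step 2: By the inverse law of cosines on triangle CLD: cos(∠CLD) = (6.21² + 12² − 12²) / (2·6.21·12) = 38.58/149.08 = 0.2588, so ∠CLD = 75°.

Therefore, the measure of angle ∠CLD = 75°.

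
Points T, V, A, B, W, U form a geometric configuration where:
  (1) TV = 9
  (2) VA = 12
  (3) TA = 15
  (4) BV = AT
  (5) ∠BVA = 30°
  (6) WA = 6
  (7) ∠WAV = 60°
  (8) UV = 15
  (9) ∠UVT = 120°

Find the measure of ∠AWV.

Step 1: By the law of cosines on triangle WAV: WV² = 6² + 12² − 2·6·12·cos(60°) = 108, so WV = 6·√3.
Step 2: By the inverse law of cosines on triangle AWV: cos(∠AWV) = (6² + (6·√3)² − 12²) / (2·6·6·√3) = 0/124.71 = 0, so ∠AWV = 90°.

Therefore, the measure of angle ∠AWV = 90°.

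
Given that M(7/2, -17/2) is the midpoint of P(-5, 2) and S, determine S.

Using the midpoint formula: M = ((x1 + x2)/2, (y1 + y2)/2)
We know M = (7/2, -17/2) and P = (-5, 2)
For x: 7/2 = (-5 + x2)/2, so x2 = 2*7/2 - -5 = 12
For y: -17/2 = (2 + y2)/2, so y2 = 2*-17/2 - 2 = -19
S = (12, -19)

(12, -19)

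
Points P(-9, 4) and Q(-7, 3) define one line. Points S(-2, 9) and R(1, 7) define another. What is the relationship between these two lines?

Slope of line 1: m1 = (3 - 4)/(-7 - -9) = -1/2 = -1/2
Slope of line 2: m2 = (7 - 9)/(1 - -2) = -2/3 = -2/3
m1 != m2 and m1*m2 = 1/3 != -1. Neither.

Neither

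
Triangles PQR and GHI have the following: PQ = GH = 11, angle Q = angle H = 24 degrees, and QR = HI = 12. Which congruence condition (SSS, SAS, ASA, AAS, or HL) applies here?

The given information matches SAS: Two pairs of corresponding sides and the included angle are equal (Side-Angle-Side).

SAS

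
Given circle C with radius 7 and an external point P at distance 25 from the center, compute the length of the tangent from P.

Let T be the point of tangency. Then CT ⊥ PT (radius ⊥ tangent).
In right triangle CTP: CP² = CT² + PT²
25² = 7² + PT²
PT² = 576, PT = 24

24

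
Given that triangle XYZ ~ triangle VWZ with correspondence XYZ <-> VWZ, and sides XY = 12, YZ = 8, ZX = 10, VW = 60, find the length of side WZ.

k = 60/12 = 5. WZ = 5 * 8 = 40.

40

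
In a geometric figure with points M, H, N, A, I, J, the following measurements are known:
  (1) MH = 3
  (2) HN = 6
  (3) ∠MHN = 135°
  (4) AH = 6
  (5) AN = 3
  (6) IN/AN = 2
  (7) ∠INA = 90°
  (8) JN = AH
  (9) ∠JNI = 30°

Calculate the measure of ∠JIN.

From the given relations: IN = 2·AN = 2·3 = 6; JN = AH = 6.
Step 1: By the law of cosines on triangle INJ: IJ² = 6² + 6² − 2·6·6·cos(30°) = 9.65, so IJ ≈ 3.11.
Step 2: By the inverse law of cosines on triangle JIN: cos(∠JIN) = (3.11² + 6² − 6²) / (2·3.11·6) = 9.65/37.27 = 0.2588, so ∠JIN = 75°.

Therefore, the measure of angle ∠JIN = 75°.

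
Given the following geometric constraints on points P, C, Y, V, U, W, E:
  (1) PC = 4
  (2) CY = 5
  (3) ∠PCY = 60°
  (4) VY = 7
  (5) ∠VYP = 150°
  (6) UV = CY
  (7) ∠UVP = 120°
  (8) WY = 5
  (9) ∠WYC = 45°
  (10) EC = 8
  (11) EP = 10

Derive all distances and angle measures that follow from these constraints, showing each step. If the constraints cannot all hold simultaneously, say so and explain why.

The constraints are consistent.

From the given relations:
  UV = CY = 5

Step 1: From PC = 4, CY = 5, and ∠PCY = 60°, by the law of cosines:
  PY² = PC² + CY² - 2·PC·CY·cos(60°) = 16 + 25 - 20 = 21
  PY = √21

Step 2: From CY = 5, YW = 5, and ∠CYW = 45°, by the law of cosines:
  CW² = CY² + YW² - 2·CY·YW·cos(45°) = 25 + 25 - 35.36 = 14.64
  CW ≈ 3.83

Step 3: From PC = 4, PE = 10, CE = 8, by the inverse law of cosines:
  cos(∠CPE) = (PC² + PE² - CE²) / (2·PC·PE)
  ∠CPE = 49.46°

Step 4: From CE = 8, CP = 4, EP = 10, by the inverse law of cosines:
  cos(∠ECP) = (CE² + CP² - EP²) / (2·CE·CP)
  ∠ECP = 108.21°

Step 5: From EC = 8, EP = 10, CP = 4, by the inverse law of cosines:
  cos(∠CEP) = (EC² + EP² - CP²) / (2·EC·EP)
  ∠CEP = 22.33°

Step 6: From PY = √21, YV = 7, and ∠PYV = 150°, by the law of cosines:
  PV² = PY² + YV² - 2·PY·YV·cos(150°) = 21 + 49 + 55.56 = 125.6
  PV ≈ 11.21

Step 7: From PC = 4, PY = √21, CY = 5, by the inverse law of cosines:
  cos(∠CPY) = (PC² + PY² - CY²) / (2·PC·PY)
  ∠CPY = 70.89°

Step 8: From CW = 3.83, CY = 5, WY = 5, by the inverse law of cosines:
  cos(∠WCY) = (CW² + CY² - WY²) / (2·CW·CY)
  ∠WCY = 67.5°

Step 9: From YC = 5, YP = √21, CP = 4, by the inverse law of cosines:
  cos(∠CYP) = (YC² + YP² - CP²) / (2·YC·YP)
  ∠CYP = 49.11°

Step 10: From WC = 3.83, WY = 5, CY = 5, by the inverse law of cosines:
  cos(∠CWY) = (WC² + WY² - CY²) / (2·WC·WY)
  ∠CWY = 67.5°

Step 11: From PV = 11.21, VU = 5, and ∠PVU = 120°, by the law of cosines:
  PU² = PV² + VU² - 2·PV·VU·cos(120°) = 125.6 + 25 + 56.03 = 206.6
  PU ≈ 14.37

Step 12: From PV = 11.21, PY = √21, VY = 7, by the inverse law of cosines:
  cos(∠VPY) = (PV² + PY² - VY²) / (2·PV·PY)
  ∠VPY = 18.2°

Step 13: From VP = 11.21, VY = 7, PY = √21, by the inverse law of cosines:
  cos(∠PVY) = (VP² + VY² - PY²) / (2·VP·VY)
  ∠PVY = 11.8°

Step 14: From PU = 14.37, PV = 11.21, UV = 5, by the inverse law of cosines:
  cos(∠UPV) = (PU² + PV² - UV²) / (2·PU·PV)
  ∠UPV = 17.53°

Step 15: From UP = 14.37, UV = 5, PV = 11.21, by the inverse law of cosines:
  cos(∠PUV) = (UP² + UV² - PV²) / (2·UP·UV)
  ∠PUV = 42.47°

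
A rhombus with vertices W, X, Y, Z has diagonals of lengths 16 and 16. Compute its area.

The diagonals of a rhombus divide it into four right triangles.
Each triangle has legs 16/ 2 = 8 and 16/2 = 8, so each has area (1/2)*8*8 = 32.
Four such triangles give total area = (d1 * d2) / 2 = 128.

128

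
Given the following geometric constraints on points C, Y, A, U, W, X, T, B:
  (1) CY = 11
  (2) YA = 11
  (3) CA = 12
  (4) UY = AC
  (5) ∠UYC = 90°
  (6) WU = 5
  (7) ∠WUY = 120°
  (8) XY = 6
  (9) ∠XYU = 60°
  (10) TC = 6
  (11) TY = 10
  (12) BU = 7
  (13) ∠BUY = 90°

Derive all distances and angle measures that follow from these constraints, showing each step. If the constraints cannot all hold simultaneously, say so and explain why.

The constraints are consistent.

From the given relations:
  UY = AC = 12

Step 1: From CY = 11, YU = 12, and ∠CYU = 90°, by the law of cosines:
  CU² = CY² + YU² - 2·CY·YU·cos(90°) = 121 + 144 - 0 = 265
  CU ≈ 16.28

Step 2: From YU = 12, UW = 5, and ∠YUW = 120°, by the law of cosines:
  YW² = YU² + UW² - 2·YU·UW·cos(120°) = 144 + 25 + 60 = 229
  YW ≈ 15.13

Step 3: From YU = 12, UB = 7, and ∠YUB = 90°, by the law of cosines:
  YB² = YU² + UB² - 2·YU·UB·cos(90°) = 144 + 49 - 0 = 193
  YB = √193

Step 4: From UY = 12, YX = 6, and ∠UYX = 60°, by the law of cosines:
  UX² = UY² + YX² - 2·UY·YX·cos(60°) = 144 + 36 - 72 = 108
  UX = 6·√3

Step 5: From CA = 12, CY = 11, AY = 11, by the inverse law of cosines:
  cos(∠ACY) = (CA² + CY² - AY²) / (2·CA·CY)
  ∠ACY = 56.94°

Step 6: From CT = 6, CY = 11, TY = 10, by the inverse law of cosines:
  cos(∠TCY) = (CT² + CY² - TY²) / (2·CT·CY)
  ∠TCY = 64.42°

Step 7: From YA = 11, YC = 11, AC = 12, by the inverse law of cosines:
  cos(∠AYC) = (YA² + YC² - AC²) / (2·YA·YC)
  ∠AYC = 66.11°

Step 8: From YC = 11, YT = 10, CT = 6, by the inverse law of cosines:
  cos(∠CYT) = (YC² + YT² - CT²) / (2·YC·YT)
  ∠CYT = 32.76°

Step 9: From AC = 12, AY = 11, CY = 11, by the inverse law of cosines:
  cos(∠CAY) = (AC² + AY² - CY²) / (2·AC·AY)
  ∠CAY = 56.94°

Step 10: From TC = 6, TY = 10, CY = 11, by the inverse law of cosines:
  cos(∠CTY) = (TC² + TY² - CY²) / (2·TC·TY)
  ∠CTY = 82.82°

Step 11: From CU = 16.28, CY = 11, UY = 12, by the inverse law of cosines:
  cos(∠UCY) = (CU² + CY² - UY²) / (2·CU·CY)
  ∠UCY = 47.49°

Step 12: From YB = √193, YU = 12, BU = 7, by the inverse law of cosines:
  cos(∠BYU) = (YB² + YU² - BU²) / (2·YB·YU)
  ∠BYU = 30.26°

Step 13: From YU = 12, YW = 15.13, UW = 5, by the inverse law of cosines:
  cos(∠UYW) = (YU² + YW² - UW²) / (2·YU·YW)
  ∠UYW = 16.63°

Step 14: From UC = 16.28, UY = 12, CY = 11, by the inverse law of cosines:
  cos(∠CUY) = (UC² + UY² - CY²) / (2·UC·UY)
  ∠CUY = 42.51°

Step 15: From UX = 6·√3, UY = 12, XY = 6, by the inverse law of cosines:
  cos(∠XUY) = (UX² + UY² - XY²) / (2·UX·UY)
  ∠XUY = 30°

Step 16: From WU = 5, WY = 15.13, UY = 12, by the inverse law of cosines:
  cos(∠UWY) = (WU² + WY² - UY²) / (2·WU·WY)
  ∠UWY = 43.37°

Step 17: From XU = 6·√3, XY = 6, UY = 12, by the inverse law of cosines:
  cos(∠UXY) = (XU² + XY² - UY²) / (2·XU·XY)
  ∠UXY = 90°

Step 18: From BU = 7, BY = √193, UY = 12, by the inverse law of cosines:
  cos(∠UBY) = (BU² + BY² - UY²) / (2·BU·BY)
  ∠UBY = 59.74°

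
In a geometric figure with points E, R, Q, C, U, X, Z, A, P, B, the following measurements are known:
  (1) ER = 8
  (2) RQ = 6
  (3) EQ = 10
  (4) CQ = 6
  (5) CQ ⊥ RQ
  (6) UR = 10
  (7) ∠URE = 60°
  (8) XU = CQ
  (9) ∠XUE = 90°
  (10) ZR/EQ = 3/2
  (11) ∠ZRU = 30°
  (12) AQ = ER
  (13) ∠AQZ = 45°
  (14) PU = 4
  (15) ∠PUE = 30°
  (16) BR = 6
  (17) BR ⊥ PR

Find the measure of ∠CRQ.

Step 1: By the law of cosines on triangle RQC: RC² = 6² + 6² − 2·6·6·cos(90°) = 72, so RC = 6·√2.
Step 2: By the inverse law of cosines on triangle CRQ: cos(∠CRQ) = ((6·√2)² + 6² − 6²) / (2·6·√2·6) = 72/101.82 = 0.7071, so ∠CRQ = 45°.

Therefore, the measure of angle ∠CRQ = 45°.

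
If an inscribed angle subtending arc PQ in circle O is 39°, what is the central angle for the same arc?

By the inscribed angle theorem, the central angle is twice the inscribed angle.
Central angle = 2 × 39° = 78°

78°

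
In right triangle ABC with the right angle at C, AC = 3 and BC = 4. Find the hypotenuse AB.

By the Pythagorean theorem: AB^2 = AC^2 + BC^2
AB^2 = 3^2 + 4^2 = 9 + 16 = 25
AB = sqrt(25) = 5

5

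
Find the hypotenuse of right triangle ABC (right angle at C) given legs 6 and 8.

AB = sqrt(6^2 + 8^2) = sqrt(100) = 10

10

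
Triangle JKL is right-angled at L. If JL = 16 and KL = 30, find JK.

JK = sqrt(16^2 + 30^2) = sqrt(1156) = 34

34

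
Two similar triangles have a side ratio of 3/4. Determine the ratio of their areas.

The ratio of areas of similar triangles equals the square of the side ratio.
Side ratio = 3:4
Area ratio = (3/4)^2 = 9/16 = 9:16

9:16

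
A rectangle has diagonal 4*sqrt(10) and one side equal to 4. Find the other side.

b = sqrt(d^2 - a^2) = sqrt(160 - 16) = sqrt(144) = 12

12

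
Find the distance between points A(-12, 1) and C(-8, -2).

d = sqrt((4)^2 + (-3)^2) = sqrt(25) = 5

5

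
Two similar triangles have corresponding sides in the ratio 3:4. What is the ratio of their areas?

The ratio of areas of similar triangles equals the square of the side ratio.
Side ratio = 3:4
Area ratio = (3/4)^2 = 9/16 = 9:16

9:16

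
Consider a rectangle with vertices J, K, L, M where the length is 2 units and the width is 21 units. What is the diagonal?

d = sqrt(2^2 + 21^2) = sqrt(445)

sqrt(445)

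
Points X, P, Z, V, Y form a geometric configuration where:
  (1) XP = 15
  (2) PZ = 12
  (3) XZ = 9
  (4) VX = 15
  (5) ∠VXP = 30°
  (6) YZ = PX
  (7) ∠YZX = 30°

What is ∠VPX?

Step 1: By the law of cosines on triangle PXV: PV² = 15² + 15² − 2·15·15·cos(30°) = 60.29, so PV ≈ 7.76.
Step 2: By the inverse law of cosines on triangle VPX: cos(∠VPX) = (7.76² + 15² − 15²) / (2·7.76·15) = 60.29/232.94 = 0.2588, so ∠VPX = 75°.

Therefore, the measure of angle ∠VPX = 75°.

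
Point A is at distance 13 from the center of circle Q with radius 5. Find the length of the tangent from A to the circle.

The tangent, radius, and line from the external point to the center form a right triangle.
The right angle is where the tangent meets the radius.
By the Pythagorean theorem: tangent² + 5² = 13²
tangent² = 169 - 25 = 144
tangent = 12

12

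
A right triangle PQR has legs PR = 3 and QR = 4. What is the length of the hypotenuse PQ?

PQ = sqrt(3^2 + 4^2) = sqrt(25) = 5

5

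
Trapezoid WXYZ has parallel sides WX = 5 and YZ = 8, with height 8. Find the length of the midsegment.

The midsegment (median) of a trapezoid connects the midpoints of the non-parallel sides.
Its length is the average of the two bases: (5 + 8) / 2 = 13/2.

13/2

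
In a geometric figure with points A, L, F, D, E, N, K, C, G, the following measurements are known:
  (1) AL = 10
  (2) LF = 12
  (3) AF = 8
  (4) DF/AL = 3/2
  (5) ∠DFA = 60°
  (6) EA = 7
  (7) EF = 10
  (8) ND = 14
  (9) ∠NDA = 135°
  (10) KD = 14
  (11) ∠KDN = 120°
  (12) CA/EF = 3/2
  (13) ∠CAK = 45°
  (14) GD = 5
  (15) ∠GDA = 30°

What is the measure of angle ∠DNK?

Step 1: By the law of cosines on triangle NDK: NK² = 14² + 14² − 2·14·14·cos(120°) = 588, so NK = 14·√3.
Step 2: By the inverse law of cosines on triangle DNK: cos(∠DNK) = (14² + (14·√3)² − 14²) / (2·14·14·√3) = 588/678.96 = 0.866, so ∠DNK = 30°.

Therefore, the measure of angle ∠DNK = 30°.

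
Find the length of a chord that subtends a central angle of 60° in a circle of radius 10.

Chord length = 2r sin(θ/2)
= 2 × 10 × sin(60°/2)
= 2 × 10 × sin(30°)
= 10

10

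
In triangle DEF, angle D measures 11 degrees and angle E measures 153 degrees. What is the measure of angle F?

The interior angles sum to 180°: angle F = 180 - 11 - 153 = 16°.
The triangle is obtuse (angles 11°, 153°, 16°).

16 degrees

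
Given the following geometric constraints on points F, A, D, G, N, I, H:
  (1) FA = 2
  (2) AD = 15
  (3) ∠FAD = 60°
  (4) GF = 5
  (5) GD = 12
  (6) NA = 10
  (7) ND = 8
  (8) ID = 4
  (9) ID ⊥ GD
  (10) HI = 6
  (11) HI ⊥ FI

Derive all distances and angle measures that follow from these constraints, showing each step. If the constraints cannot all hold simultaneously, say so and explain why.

The constraints are consistent.

Step 1: From FA = 2, AD = 15, and ∠FAD = 60°, by the law of cosines:
  FD² = FA² + AD² - 2·FA·AD·cos(60°) = 4 + 225 - 30 = 199
  FD = √199

Step 2: From GD = 12, DI = 4, and ∠GDI = 90°, by the law of cosines:
  GI² = GD² + DI² - 2·GD·DI·cos(90°) = 144 + 16 - 0 = 160
  GI = 4·√10

Step 3: From AD = 15, AN = 10, DN = 8, by the inverse law of cosines:
  cos(∠DAN) = (AD² + AN² - DN²) / (2·AD·AN)
  ∠DAN = 29.54°

Step 4: From DA = 15, DN = 8, AN = 10, by the inverse law of cosines:
  cos(∠ADN) = (DA² + DN² - AN²) / (2·DA·DN)
  ∠ADN = 38.05°

Step 5: From NA = 10, ND = 8, AD = 15, by the inverse law of cosines:
  cos(∠AND) = (NA² + ND² - AD²) / (2·NA·ND)
  ∠AND = 112.41°

Step 6: From FA = 2, FD = √199, AD = 15, by the inverse law of cosines:
  cos(∠AFD) = (FA² + FD² - AD²) / (2·FA·FD)
  ∠AFD = 112.95°

Step 7: From FD = √199, FG = 5, DG = 12, by the inverse law of cosines:
  cos(∠DFG) = (FD² + FG² - DG²) / (2·FD·FG)
  ∠DFG = 55.45°

Step 8: From DA = 15, DF = √199, AF = 2, by the inverse law of cosines:
  cos(∠ADF) = (DA² + DF² - AF²) / (2·DA·DF)
  ∠ADF = 7.05°

Step 9: From DF = √199, DG = 12, FG = 5, by the inverse law of cosines:
  cos(∠FDG) = (DF² + DG² - FG²) / (2·DF·DG)
  ∠FDG = 20.07°

Step 10: From GD = 12, GF = 5, DF = √199, by the inverse law of cosines:
  cos(∠DGF) = (GD² + GF² - DF²) / (2·GD·GF)
  ∠DGF = 104.48°

Step 11: From GD = 12, GI = 4·√10, DI = 4, by the inverse law of cosines:
  cos(∠DGI) = (GD² + GI² - DI²) / (2·GD·GI)
  ∠DGI = 18.43°

Step 12: From ID = 4, IG = 4·√10, DG = 12, by the inverse law of cosines:
  cos(∠DIG) = (ID² + IG² - DG²) / (2·ID·IG)
  ∠DIG = 71.57°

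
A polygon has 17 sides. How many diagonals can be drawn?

Total line segments between 17 vertices = C(17,2) = 136.
Subtract the 17 sides: 136 - 17 = 119 diagonals.

119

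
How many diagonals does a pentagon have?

The number of diagonals in an n-gon is n(n - 3)/2.
For n = 5: 5(5 - 3)/2 = 5 × 2 / 2 = 5.

5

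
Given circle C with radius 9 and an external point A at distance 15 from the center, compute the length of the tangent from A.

tangent = √(d² - r²) = √(15² - 9²) = √(225 - 81) = √144 = 12

12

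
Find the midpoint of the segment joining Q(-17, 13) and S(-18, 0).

The midpoint is the point halfway along the segment.
Move half the horizontal distance: -17 + (-18 - -17)/2 = -17 + -1/2 = -35/2
Move half the vertical distance: 13 + (0 - 13)/2 = 13 + -13/2 = 13/2
Midpoint = (-35/2, 13/2)

(-35/2, 13/2)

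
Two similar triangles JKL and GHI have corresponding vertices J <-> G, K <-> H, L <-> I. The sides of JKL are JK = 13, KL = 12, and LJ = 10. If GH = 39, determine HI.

k = 39/13 = 3. HI = 3 * 12 = 36.

36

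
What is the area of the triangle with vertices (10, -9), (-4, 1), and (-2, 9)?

The Shoelace formula computes the area from vertex coordinates by summing cross products.
For vertices (10,-9), (-4,1), (-2,9):
Signed sum = 10*1 - -4*-9 + -4*9 - -2*1 + -2*-9 - 10*9
= -26 + -34 + -72 = -132
Area = (1/2)|-132| = 66.

66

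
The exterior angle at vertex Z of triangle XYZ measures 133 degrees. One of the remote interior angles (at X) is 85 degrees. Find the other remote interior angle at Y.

angle Y = 133 - 85 = 48 degrees (exterior angle theorem).

48 degrees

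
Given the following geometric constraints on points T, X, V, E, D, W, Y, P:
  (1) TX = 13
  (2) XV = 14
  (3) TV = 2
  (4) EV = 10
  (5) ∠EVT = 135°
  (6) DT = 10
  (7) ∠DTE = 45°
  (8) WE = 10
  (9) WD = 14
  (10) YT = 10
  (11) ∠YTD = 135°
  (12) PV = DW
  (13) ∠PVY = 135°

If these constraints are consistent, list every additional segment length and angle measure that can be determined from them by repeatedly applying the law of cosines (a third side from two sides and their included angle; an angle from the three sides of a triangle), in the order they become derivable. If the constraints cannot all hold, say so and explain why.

The constraints are consistent. Derivable facts, in order:
After 1 step:
- DY ≈ 18.48
- TE ≈ 11.5
- ∠TVX = 56.39°
- ∠TXV = 7.36°
- ∠VTX = 116.25°
After 2 steps:
- ED ≈ 8.34
- ∠DYT = 22.5°
- ∠ETV = 37.94°
- ∠TDY = 22.5°
- ∠TEV = 7.06°
After 3 steps:
- ∠DET = 57.93°
- ∠DEW = 99.09°
- ∠DWE = 36.05°
- ∠EDT = 77.07°
- ∠EDW = 44.85°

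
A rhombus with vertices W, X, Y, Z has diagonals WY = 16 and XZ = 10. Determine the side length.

Half-diagonals are 8 and 5. side = sqrt(8^2 + 5^2) = sqrt(89)

sqrt(89)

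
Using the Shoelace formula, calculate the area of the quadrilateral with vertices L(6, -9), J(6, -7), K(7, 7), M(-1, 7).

Shoelace: sum of cross terms = 126, Area = (1/2)|126| = 63

63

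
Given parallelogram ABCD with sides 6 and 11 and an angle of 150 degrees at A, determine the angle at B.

Opposite sides of a parallelogram are parallel, so consecutive angles form co-interior angles on a transversal.
Co-interior angles sum to 180°, giving angle B = 180 - 150 = 30 degrees.

30 degrees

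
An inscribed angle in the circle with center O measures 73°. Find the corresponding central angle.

Central angle = 2 × 73° = 146° (inscribed angle theorem).

146°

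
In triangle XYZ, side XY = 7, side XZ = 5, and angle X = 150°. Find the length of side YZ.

Law of cosines: YZ^2 = 7^2 + 5^2 - 2(7)(5)cos(150°) = 35*sqrt(3) + 74, so YZ = sqrt(35*sqrt(3) + 74).

sqrt(35*sqrt(3) + 74)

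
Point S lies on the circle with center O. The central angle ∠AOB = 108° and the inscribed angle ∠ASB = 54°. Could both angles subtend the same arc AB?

By the inscribed angle theorem, if both angles subtend the same arc, the inscribed angle must be half the central angle.
Half of 108° = 54°, which equals the given inscribed angle of 54°.
Therefore, yes, they correspond to the same arc.

Yes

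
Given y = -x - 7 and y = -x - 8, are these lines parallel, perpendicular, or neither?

Slope of line 1: m1 = -1
Slope of line 2: m2 = -1
m1 = m2, so the lines are parallel.

Parallel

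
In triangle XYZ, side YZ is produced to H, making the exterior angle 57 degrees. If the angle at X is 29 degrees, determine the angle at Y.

angle Y = 57 - 29 = 28 degrees (exterior angle theorem).

28 degrees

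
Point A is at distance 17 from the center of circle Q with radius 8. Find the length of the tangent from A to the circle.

tangent = √(d² - r²) = √(17² - 8²) = √(289 - 64) = √225 = 15

15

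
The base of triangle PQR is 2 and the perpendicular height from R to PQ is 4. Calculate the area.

A triangle's area is half the area of a rectangle with the same base and height.
Area = (1/2) * 2 * 4 = 4.

4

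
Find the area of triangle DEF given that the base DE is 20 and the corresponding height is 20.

Area = (1/2)(20)(20) = 200

200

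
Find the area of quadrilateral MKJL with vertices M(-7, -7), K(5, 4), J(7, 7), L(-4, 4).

Shoelace: sum of cross terms = 126, Area = (1/2)|126| = 63

63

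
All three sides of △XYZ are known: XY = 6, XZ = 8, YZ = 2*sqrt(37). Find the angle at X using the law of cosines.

When all three sides of a triangle are known, the law of cosines can be rearranged to find any angle.
cos(C) = (a² + b² - c²) / (2ab) gives cos(X) = -1/2.
Taking the inverse cosine: X = 120°.

120°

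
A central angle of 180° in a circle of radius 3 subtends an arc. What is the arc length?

Arc length = 2π(3)(1/2) = 3*pi

3*pi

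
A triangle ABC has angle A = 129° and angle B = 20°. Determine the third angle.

Let angle C = x. Then 129 + 20 + x = 180.
x = 180 - 149 = 31 degrees.

31 degrees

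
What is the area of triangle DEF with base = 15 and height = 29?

Area = (1/2) * base * height
Area = (1/2) * 15 * 29
Area = 435/2

435/2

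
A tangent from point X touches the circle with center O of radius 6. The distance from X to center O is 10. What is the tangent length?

Let T be the point of tangency. Then OT ⊥ XT (radius ⊥ tangent).
In right triangle OTX: OX² = OT² + XT²
10² = 6² + XT²
XT² = 64, XT = 8

8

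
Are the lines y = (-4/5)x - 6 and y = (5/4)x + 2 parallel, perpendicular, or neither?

Slope of line 1: m1 = -4/5
Slope of line 2: m2 = 5/4
m1 * m2 = (-4/5) * (5/4) = -1 = -1, so the lines are perpendicular.

Perpendicular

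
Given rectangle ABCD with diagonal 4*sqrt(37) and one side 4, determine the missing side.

The diagonal of a rectangle forms a right triangle with the two sides.
Rearranging the Pythagorean theorem: missing side = sqrt(d^2 - known^2).
= sqrt(592 - 16) = sqrt(576) = 24.

24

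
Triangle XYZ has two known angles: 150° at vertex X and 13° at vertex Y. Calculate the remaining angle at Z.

By the triangle angle sum property, the three interior angles of any triangle add up to 180°.
We know angle X = 150° and angle Y = 13°, so their sum is 163°.
Therefore angle Z = 180° - 163° = 17°.

17 degrees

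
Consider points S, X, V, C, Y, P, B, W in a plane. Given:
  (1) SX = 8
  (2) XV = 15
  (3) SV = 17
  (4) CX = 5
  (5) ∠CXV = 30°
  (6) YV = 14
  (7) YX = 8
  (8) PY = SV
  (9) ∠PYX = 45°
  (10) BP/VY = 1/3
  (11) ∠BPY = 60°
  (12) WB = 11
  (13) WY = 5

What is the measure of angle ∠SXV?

Step 1: By the inverse law of cosines on triangle SXV: cos(∠SXV) = (8² + 15² − 17²) / (2·8·15) = 0/240 = 0, so ∠SXV = 90°.

Therefore, the measure of angle ∠SXV = 90°.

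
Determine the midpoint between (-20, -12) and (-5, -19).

The midpoint is the average of the coordinates:
x: (-20 + -5)/2 = -25/2
y: (-12 + -19)/2 = -31/2
Midpoint = (-25/2, -31/2)

(-25/2, -31/2)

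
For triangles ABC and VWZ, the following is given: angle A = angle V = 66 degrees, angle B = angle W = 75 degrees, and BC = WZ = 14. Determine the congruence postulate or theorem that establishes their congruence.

The given information matches AAS: Two pairs of corresponding angles and a non-included side are equal (Angle-Angle-Side).

AAS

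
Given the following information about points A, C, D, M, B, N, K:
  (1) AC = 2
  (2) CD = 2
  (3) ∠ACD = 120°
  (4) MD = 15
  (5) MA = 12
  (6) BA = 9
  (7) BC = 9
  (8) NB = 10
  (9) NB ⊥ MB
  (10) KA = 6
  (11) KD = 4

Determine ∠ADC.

Step 1: By the law of cosines on triangle DCA: DA² = 2² + 2² − 2·2·2·cos(120°) = 12, so DA = 2·√3.
Step 2: By the inverse law of cosines on triangle ADC: cos(∠ADC) = ((2·√3)² + 2² − 2²) / (2·2·√3·2) = 12/13.86 = 0.866, so ∠ADC = 30°.

Therefore, the measure of angle ∠ADC = 30°.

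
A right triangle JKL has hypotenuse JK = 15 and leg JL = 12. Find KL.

By the Pythagorean theorem: KL^2 = JK^2 - JL^2
KL^2 = 15^2 - 12^2 = 225 - 144 = 81
KL = sqrt(81) = 9

9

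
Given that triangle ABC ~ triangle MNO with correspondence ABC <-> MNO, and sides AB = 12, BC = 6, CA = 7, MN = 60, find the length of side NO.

Since the triangles are similar, the ratio of corresponding sides is constant.
Scale factor k = MN / AB = 60 / 12 = 5
NO = k * BC = 5 * 6 = 30

30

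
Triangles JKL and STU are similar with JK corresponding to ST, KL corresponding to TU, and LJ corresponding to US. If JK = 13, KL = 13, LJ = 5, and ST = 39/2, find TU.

Similar triangles have proportional sides. Setting up the proportion:
ST / JK = TU / KL
39/2 / 13 = TU / 13
TU = 13 * 39/2 / 13 = 39/2.

39/2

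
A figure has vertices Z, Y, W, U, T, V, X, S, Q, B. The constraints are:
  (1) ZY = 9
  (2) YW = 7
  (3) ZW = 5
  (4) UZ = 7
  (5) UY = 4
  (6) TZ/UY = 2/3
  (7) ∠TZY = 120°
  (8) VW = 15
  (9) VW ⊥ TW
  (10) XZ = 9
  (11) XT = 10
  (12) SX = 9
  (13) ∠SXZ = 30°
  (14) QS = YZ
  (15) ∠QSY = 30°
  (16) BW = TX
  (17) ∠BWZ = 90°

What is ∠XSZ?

Step 1: By the law of cosines on triangle SXZ: SZ² = 9² + 9² − 2·9·9·cos(30°) = 21.7, so SZ ≈ 4.66.
Step 2: By the inverse law of cosines on triangle XSZ: cos(∠XSZ) = (9² + 4.66² − 9²) / (2·9·4.66) = 21.7/83.86 = 0.2588, so ∠XSZ = 75°.

Therefore, the measure of angle ∠XSZ = 75°.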